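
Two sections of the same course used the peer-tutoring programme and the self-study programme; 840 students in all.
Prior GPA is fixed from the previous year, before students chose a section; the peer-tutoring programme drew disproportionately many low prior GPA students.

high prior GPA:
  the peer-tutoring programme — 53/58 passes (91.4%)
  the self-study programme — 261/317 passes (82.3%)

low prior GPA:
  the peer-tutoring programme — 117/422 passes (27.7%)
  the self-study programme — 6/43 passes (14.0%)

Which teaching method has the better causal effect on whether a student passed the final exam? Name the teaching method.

The stratified and pooled comparisons disagree (the peer-tutoring programme wins within each prior GPA band; the self-study programme wins overall), so the answer turns on the causal role of prior GPA band.
Here prior GPA band is a common cause — it drives both which teaching method a case falls under and the outcome. The crude comparison mixes populations; the stratum-specific rates are the causally relevant ones.
Within each level — high prior GPA: 91.4% vs 82.3%; low prior GPA: 27.7% vs 14.0% — the peer-tutoring programme is higher every time.

the peer-tutoring programme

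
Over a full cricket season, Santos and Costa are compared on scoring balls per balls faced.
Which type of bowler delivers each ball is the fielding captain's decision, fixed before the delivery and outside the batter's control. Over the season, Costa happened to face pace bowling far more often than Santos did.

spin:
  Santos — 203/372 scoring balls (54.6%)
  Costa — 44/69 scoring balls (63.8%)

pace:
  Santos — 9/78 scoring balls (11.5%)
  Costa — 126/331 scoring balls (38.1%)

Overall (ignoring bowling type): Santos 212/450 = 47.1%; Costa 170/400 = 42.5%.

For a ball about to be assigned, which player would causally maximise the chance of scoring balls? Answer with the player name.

Within every bowling type level Costa has the higher rate, yet pooled Santos does — Simpson's reversal.
Bowling type differs across players for reasons unrelated to any effect of the player itself, and it separately predicts the outcome — a classic confounder. We must compare within bowling type levels.
Within each level — spin: 54.6% vs 63.8%; pace: 11.5% vs 38.1% — Costa is higher every time.

Costa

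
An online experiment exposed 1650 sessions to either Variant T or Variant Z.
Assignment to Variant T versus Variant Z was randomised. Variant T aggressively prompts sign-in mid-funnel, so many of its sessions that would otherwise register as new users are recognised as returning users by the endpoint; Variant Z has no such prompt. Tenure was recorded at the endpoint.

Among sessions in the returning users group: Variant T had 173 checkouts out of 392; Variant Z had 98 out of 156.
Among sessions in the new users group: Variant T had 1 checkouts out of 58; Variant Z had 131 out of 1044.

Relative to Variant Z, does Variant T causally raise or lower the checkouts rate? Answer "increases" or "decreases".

The stratified and pooled comparisons disagree (Variant Z wins within each user tenure; Variant T wins overall), so the answer turns on the causal role of user tenure.
Because the variant influences user tenure, user tenure is a post-treatment mediator, not a confounder. Stratifying on it would bias the estimate; the causal effect is the crude pooled difference.
Pooled: Variant T 38.7% vs Variant Z 19.1%; Variant T is higher overall.

increases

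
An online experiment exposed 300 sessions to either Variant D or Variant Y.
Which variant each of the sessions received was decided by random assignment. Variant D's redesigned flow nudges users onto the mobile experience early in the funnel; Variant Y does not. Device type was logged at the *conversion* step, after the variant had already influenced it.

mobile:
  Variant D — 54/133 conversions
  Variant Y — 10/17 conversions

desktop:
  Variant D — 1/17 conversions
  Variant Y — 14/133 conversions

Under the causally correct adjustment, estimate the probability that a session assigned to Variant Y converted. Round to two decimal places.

0.16

The stratified and pooled comparisons disagree (Variant Y wins within each device type; Variant D wins overall), so the answer turns on the causal role of device type.
Because the variant influences device type, device type is a post-treatment mediator, not a confounder. Stratifying on it would bias the estimate; the causal effect is the crude pooled difference.
So P(outcome | do(Variant Y)) is just the pooled rate for Variant Y: 24/150 = 0.160.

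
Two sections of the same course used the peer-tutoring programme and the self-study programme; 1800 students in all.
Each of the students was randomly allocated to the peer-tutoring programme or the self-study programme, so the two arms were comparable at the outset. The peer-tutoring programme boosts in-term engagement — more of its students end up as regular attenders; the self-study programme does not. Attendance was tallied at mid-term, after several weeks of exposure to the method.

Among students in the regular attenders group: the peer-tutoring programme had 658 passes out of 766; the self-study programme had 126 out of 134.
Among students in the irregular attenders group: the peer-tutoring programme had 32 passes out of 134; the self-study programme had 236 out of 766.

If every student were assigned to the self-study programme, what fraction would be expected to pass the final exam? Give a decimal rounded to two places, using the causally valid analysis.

Mid-term attendance lies on the pathway teaching method → mid-term attendance → outcome, so adjusting for it blocks the indirect effect. For the total causal effect of teaching method, use the unadjusted pooled rates.
So P(outcome | do(the self-study programme)) is just the pooled rate for the self-study programme: 362/900 = 0.402.

0.40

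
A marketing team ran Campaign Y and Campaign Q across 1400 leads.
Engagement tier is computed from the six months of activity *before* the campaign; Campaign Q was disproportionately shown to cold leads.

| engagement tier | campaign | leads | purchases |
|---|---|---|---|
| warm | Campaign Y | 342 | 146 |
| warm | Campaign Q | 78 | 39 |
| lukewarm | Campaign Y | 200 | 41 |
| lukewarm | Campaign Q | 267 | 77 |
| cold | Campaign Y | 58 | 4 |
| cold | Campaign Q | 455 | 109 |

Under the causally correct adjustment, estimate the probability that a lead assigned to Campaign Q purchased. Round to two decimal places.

0.33

The imbalance in engagement tier arose from how leads were allocated, not from anything the campaign did; and engagement tier independently affects the outcome. The pooled gap is confounded — condition on engagement tier.
Standardising Campaign Q to the population engagement tier mix: 0.300·39/78 + 0.334·77/267 + 0.366·109/455 = 0.334.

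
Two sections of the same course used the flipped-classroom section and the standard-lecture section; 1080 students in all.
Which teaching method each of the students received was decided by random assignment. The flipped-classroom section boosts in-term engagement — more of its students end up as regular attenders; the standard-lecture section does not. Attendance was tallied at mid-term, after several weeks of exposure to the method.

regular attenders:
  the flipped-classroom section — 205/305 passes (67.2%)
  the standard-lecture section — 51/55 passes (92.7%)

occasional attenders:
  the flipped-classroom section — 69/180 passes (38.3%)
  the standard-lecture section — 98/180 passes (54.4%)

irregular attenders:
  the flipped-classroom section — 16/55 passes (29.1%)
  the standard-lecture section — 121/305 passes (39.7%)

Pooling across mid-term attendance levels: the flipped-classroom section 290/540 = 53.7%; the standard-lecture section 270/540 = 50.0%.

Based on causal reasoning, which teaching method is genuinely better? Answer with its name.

The distribution of mid-term attendance is itself part of what the teaching method does — it is an intermediate outcome. Holding it fixed would remove that part of the effect; the total effect is the pooled difference.
Pooled: the flipped-classroom section 53.7% vs the standard-lecture section 50.0%; the flipped-classroom section is higher overall.

the flipped-classroom section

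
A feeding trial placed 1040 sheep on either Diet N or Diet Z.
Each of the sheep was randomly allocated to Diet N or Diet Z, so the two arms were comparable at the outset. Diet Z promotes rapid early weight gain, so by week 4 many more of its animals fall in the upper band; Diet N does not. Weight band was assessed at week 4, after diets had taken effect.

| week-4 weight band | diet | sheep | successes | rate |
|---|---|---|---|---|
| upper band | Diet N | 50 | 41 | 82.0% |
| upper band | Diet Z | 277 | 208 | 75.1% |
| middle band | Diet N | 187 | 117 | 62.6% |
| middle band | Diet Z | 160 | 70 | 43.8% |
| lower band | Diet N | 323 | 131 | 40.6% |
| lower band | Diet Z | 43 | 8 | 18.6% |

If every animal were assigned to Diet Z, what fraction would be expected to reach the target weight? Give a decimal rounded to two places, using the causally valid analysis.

Because the diet influences week-4 weight band, week-4 weight band is a post-treatment mediator, not a confounder. Stratifying on it would bias the estimate; the causal effect is the crude pooled difference.
So P(outcome | do(Diet Z)) is just the pooled rate for Diet Z: 286/480 = 0.596.

0.60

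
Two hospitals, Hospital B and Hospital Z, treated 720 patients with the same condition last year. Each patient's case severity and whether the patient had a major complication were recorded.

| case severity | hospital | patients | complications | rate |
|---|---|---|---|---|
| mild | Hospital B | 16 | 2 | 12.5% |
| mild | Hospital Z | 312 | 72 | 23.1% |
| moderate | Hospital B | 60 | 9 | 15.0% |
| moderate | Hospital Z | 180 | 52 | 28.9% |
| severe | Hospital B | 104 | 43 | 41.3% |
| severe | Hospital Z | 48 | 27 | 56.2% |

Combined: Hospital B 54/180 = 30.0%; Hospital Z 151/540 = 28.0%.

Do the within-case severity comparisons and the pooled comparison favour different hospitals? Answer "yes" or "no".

yes

Within each case severity level (mild 12.5% vs 23.1%; moderate 15.0% vs 28.9%; severe 41.3% vs 56.2%), Hospital B has the lower rate every time. Pooled: 30.0% vs 28.0% — Hospital Z has the lower rate overall. The two comparisons disagree.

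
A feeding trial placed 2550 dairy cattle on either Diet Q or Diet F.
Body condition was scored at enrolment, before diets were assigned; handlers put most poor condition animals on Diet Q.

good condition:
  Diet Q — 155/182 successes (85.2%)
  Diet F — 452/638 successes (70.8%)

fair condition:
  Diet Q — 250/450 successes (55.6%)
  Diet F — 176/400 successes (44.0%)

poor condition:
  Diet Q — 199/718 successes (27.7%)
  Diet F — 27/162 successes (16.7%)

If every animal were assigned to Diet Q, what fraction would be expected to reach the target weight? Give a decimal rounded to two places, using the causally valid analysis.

0.55

Starting body condition satisfies the back-door criterion: it is not a descendant of the diet, and it blocks the spurious path from diet to outcome. Adjusting for it (i.e., using the within-starting body condition rates) gives the causal effect.
Standardising Diet Q to the population starting body condition mix: 0.322·155/182 + 0.333·250/450 + 0.345·199/718 = 0.555.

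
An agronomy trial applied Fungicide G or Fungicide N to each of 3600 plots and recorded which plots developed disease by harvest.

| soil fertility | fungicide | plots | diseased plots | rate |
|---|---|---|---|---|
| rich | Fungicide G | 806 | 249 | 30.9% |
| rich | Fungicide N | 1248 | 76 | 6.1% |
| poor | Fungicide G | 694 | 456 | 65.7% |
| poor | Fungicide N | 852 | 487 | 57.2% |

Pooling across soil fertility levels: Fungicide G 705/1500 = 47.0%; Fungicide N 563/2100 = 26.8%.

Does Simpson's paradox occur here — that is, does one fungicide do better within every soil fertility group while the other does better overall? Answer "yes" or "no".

no

Within each soil fertility level (rich 30.9% vs 6.1%; poor 65.7% vs 57.2%), Fungicide N has the lower rate every time. Pooled: 47.0% vs 26.8% — Fungicide N has the lower rate overall. They agree.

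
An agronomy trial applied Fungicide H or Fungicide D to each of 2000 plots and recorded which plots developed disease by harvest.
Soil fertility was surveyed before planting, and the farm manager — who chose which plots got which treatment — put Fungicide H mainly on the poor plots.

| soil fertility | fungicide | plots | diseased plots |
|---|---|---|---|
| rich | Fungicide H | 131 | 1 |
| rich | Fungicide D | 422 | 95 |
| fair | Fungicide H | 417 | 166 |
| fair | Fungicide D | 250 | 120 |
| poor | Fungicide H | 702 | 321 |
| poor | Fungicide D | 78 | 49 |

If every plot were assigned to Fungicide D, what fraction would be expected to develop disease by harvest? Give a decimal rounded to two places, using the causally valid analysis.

The imbalance in soil fertility arose from how plots were allocated, not from anything the fungicide did; and soil fertility independently affects the outcome. The pooled gap is confounded — condition on soil fertility.
Standardising Fungicide D to the population soil fertility mix: 0.277·95/422 + 0.334·120/250 + 0.390·49/78 = 0.467.

0.47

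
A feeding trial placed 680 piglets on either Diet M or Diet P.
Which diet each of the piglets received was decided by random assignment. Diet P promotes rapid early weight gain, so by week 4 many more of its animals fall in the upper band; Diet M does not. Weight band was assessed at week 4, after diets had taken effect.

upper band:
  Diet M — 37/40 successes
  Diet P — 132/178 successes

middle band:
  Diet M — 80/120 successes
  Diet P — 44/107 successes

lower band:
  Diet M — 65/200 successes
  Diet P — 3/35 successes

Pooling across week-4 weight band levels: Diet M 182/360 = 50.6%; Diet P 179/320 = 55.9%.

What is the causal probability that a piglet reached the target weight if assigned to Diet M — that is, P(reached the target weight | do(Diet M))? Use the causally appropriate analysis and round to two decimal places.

Within every week-4 weight band level Diet M has the higher rate, yet pooled Diet P does — Simpson's reversal.
Week-4 weight band is downstream of the diet. One should not condition on a consequence of treatment, so the overall rates are the right comparison.
So P(outcome | do(Diet M)) is just the pooled rate for Diet M: 182/360 = 0.506.

0.51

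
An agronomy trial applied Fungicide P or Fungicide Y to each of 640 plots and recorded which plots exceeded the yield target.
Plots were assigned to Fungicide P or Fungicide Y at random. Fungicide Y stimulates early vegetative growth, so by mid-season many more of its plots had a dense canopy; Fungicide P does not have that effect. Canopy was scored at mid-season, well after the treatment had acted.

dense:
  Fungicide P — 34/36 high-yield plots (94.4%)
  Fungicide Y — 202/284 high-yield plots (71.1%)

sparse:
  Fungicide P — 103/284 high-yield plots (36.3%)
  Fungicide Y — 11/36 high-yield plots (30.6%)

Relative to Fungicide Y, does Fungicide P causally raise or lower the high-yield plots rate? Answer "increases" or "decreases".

The mid-season canopy-specific comparison favours Fungicide P throughout, but the pooled figures favour Fungicide Y. The question is whether to condition on mid-season canopy.
Stratifying would compare fungicides among plots the fungicides themselves sorted into mid-season canopy groups — a form of selection on an intermediate. The unconditioned pooled rates give the total causal effect.
Pooled: Fungicide P 42.8% vs Fungicide Y 66.6%; Fungicide Y is higher overall.

decreases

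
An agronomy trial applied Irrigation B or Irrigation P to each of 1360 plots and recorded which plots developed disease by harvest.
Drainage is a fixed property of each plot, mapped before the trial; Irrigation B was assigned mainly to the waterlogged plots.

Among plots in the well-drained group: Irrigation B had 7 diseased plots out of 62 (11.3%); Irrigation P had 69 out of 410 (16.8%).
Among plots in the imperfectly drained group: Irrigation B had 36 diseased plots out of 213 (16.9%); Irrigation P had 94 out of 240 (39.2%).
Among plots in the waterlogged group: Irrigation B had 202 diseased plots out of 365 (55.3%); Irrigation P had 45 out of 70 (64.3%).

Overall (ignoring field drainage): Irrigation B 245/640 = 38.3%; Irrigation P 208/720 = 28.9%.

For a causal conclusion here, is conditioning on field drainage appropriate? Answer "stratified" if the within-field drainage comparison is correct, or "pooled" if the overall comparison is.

Here field drainage is a common cause — it drives both which irrigation a case falls under and the outcome. The crude comparison mixes populations; the stratum-specific rates are the causally relevant ones.
Within each level — well-drained: 11.3% vs 16.8%; imperfectly drained: 16.9% vs 39.2%; waterlogged: 55.3% vs 64.3% — Irrigation B is lower every time.

stratified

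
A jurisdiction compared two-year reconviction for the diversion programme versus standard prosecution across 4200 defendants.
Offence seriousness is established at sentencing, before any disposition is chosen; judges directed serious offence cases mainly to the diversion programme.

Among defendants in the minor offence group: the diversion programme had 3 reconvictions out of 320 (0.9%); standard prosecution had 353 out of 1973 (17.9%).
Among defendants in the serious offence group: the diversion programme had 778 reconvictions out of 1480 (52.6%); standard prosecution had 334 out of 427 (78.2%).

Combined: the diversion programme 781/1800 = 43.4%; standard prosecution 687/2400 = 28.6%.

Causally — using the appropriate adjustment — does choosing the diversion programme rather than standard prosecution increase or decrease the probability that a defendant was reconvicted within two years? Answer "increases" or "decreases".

The stratified and pooled comparisons disagree (the diversion programme wins within each offence seriousness; standard prosecution wins overall), so the answer turns on the causal role of offence seriousness.
Since offence seriousness is a pre-existing factor (not a product of the disposition) and it affects the outcome on its own, it is a confounder. The stratified rates, not the pooled rate, identify the causal effect.
Within each level — minor offence: 0.9% vs 17.9%; serious offence: 52.6% vs 78.2% — the diversion programme is lower every time.

decreases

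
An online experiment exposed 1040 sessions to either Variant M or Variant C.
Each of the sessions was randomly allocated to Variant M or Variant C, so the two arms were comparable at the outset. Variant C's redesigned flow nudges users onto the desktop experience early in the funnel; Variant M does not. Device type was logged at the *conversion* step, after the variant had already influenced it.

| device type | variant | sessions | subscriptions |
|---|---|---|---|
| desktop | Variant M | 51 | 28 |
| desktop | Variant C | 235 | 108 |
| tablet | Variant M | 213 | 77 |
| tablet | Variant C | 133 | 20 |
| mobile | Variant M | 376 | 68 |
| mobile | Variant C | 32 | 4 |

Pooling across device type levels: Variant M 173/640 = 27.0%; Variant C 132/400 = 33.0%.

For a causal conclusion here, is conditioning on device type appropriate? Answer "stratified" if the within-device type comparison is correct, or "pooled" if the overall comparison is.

pooled

The device type-specific comparison favours Variant M throughout, but the pooled figures favour Variant C. The question is whether to condition on device type.
Device type is downstream of the variant. One should not condition on a consequence of treatment, so the overall rates are the right comparison.
Pooled: Variant M 27.0% vs Variant C 33.0%; Variant C is higher overall.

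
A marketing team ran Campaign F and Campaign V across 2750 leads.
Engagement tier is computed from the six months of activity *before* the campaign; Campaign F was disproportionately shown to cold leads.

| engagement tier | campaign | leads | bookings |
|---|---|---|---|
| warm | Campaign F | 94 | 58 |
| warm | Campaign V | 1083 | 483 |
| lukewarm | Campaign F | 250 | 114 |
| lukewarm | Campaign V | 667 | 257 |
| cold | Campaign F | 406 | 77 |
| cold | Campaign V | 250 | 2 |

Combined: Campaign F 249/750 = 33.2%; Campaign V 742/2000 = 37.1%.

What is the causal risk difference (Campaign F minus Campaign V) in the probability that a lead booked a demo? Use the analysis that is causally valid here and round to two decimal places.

+0.14

The stratified and pooled comparisons disagree (Campaign F wins within each engagement tier; Campaign V wins overall), so the answer turns on the causal role of engagement tier.
Engagement tier satisfies the back-door criterion: it is not a descendant of the campaign, and it blocks the spurious path from campaign to outcome. Adjusting for it (i.e., using the within-engagement tier rates) gives the causal effect.
Adjusting over the population distribution of engagement tier: 0.428·(0.617−0.446) + 0.333·(0.456−0.385) + 0.239·(0.190−0.008) = +0.140.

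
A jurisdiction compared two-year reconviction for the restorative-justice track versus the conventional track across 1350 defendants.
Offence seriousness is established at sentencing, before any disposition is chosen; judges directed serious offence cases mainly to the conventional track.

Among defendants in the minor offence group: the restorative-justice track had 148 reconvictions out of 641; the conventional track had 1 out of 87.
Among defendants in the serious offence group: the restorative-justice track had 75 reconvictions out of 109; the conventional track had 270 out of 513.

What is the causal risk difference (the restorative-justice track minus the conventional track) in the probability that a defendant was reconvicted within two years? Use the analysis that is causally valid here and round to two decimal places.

+0.19

Offence seriousness differs across dispositions for reasons unrelated to any effect of the disposition itself, and it separately predicts the outcome — a classic confounder. We must compare within offence seriousness levels.
Adjusting over the population distribution of offence seriousness: 0.539·(0.231−0.011) + 0.461·(0.688−0.526) = +0.193.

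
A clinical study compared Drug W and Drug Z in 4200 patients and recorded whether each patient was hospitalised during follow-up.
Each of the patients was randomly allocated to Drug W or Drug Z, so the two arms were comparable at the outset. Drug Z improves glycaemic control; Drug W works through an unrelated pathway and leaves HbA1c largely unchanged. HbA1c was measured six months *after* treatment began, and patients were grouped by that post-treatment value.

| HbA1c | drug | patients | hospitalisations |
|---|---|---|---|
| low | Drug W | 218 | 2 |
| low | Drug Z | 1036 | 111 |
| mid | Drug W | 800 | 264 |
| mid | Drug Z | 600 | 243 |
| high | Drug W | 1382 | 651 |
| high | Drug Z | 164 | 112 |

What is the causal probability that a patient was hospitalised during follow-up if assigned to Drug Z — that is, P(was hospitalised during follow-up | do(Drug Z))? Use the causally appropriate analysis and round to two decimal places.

Drug W is lower inside every HbA1c stratum but Drug Z is lower in aggregate. Whether to stratify depends on how HbA1c relates to the drug.
Because the drug influences HbA1c, HbA1c is a post-treatment mediator, not a confounder. Stratifying on it would bias the estimate; the causal effect is the crude pooled difference.
So P(outcome | do(Drug Z)) is just the pooled rate for Drug Z: 466/1800 = 0.259.

0.26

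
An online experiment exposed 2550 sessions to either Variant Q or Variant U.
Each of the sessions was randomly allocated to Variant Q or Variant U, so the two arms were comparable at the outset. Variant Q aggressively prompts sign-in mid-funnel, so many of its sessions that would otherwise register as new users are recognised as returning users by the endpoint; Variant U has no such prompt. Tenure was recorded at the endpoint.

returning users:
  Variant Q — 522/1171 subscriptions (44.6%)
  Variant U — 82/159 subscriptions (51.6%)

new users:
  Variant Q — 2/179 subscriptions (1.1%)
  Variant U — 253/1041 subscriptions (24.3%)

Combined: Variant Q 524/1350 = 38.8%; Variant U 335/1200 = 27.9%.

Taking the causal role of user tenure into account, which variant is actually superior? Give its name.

Variant Q

Because the variant influences user tenure, user tenure is a post-treatment mediator, not a confounder. Stratifying on it would bias the estimate; the causal effect is the crude pooled difference.
Pooled: Variant Q 38.8% vs Variant U 27.9%; Variant Q is higher overall.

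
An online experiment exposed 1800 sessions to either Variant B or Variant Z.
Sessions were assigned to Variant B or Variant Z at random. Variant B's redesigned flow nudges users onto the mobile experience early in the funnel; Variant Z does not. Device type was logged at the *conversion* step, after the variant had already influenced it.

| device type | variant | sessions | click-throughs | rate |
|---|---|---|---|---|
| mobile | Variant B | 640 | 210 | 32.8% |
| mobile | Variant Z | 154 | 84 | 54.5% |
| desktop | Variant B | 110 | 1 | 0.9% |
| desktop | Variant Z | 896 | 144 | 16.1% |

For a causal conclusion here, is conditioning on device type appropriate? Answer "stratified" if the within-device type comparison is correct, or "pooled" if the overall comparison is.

pooled

The device type-specific comparison favours Variant Z throughout, but the pooled figures favour Variant B. The question is whether to condition on device type.
Stratifying would compare variants among sessions the variants themselves sorted into device type groups — a form of selection on an intermediate. The unconditioned pooled rates give the total causal effect.
Pooled: Variant B 28.1% vs Variant Z 21.7%; Variant B is higher overall.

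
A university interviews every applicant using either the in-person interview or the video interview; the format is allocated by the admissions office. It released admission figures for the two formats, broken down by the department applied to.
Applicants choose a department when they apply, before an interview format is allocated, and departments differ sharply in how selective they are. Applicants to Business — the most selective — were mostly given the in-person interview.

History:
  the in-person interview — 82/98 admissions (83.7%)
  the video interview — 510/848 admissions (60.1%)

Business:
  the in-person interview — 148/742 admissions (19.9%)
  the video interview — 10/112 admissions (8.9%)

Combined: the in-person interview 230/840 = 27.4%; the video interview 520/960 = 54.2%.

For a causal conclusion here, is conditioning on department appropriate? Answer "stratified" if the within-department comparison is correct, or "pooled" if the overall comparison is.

Within every department level the in-person interview has the higher rate, yet pooled the video interview does — Simpson's reversal.
Since department is a pre-existing factor (not a product of the interview format) and it affects the outcome on its own, it is a confounder. The stratified rates, not the pooled rate, identify the causal effect.
Within each level — History: 83.7% vs 60.1%; Business: 19.9% vs 8.9% — the in-person interview is higher every time.

stratified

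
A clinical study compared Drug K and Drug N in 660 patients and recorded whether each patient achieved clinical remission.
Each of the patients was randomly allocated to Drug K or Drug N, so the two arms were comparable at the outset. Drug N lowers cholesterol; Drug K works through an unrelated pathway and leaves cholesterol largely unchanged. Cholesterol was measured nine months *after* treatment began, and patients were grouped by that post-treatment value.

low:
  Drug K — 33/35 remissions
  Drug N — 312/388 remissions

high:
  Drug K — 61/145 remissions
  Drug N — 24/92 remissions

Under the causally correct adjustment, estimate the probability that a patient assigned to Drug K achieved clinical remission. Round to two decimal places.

0.52

The stratified and pooled comparisons disagree (Drug K wins within each cholesterol; Drug N wins overall), so the answer turns on the causal role of cholesterol.
Cholesterol is downstream of the drug. One should not condition on a consequence of treatment, so the overall rates are the right comparison.
So P(outcome | do(Drug K)) is just the pooled rate for Drug K: 94/180 = 0.522.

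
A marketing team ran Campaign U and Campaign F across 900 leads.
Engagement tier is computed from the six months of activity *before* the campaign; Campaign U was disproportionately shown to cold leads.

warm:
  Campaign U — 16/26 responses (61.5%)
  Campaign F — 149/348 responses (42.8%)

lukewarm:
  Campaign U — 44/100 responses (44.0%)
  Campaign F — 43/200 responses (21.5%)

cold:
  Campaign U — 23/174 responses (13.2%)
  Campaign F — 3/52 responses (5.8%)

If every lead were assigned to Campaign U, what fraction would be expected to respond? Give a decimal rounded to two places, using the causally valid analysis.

Engagement tier is set before the campaign has any effect — it is not caused by the campaign — and it independently drives the outcome. That makes it a confounder, so the causal comparison is within engagement tier levels.
Standardising Campaign U to the population engagement tier mix: 0.416·16/26 + 0.333·44/100 + 0.251·23/174 = 0.436.

0.44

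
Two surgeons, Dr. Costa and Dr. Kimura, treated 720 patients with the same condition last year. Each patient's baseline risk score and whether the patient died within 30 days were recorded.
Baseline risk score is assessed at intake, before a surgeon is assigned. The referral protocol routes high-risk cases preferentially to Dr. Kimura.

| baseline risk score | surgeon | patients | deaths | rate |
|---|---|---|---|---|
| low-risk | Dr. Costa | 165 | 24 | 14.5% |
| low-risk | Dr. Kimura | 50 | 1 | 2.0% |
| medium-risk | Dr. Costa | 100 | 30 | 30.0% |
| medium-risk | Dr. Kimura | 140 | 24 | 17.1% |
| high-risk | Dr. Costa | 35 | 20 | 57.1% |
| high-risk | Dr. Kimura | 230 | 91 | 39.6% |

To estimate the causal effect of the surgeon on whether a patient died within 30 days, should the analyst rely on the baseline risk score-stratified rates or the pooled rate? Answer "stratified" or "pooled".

stratified

Baseline risk score is set before the surgeon has any effect — it is not caused by the surgeon — and it independently drives the outcome. That makes it a confounder, so the causal comparison is within baseline risk score levels.
Within each level — low-risk: 14.5% vs 2.0%; medium-risk: 30.0% vs 17.1%; high-risk: 57.1% vs 39.6% — Dr. Kimura is lower every time.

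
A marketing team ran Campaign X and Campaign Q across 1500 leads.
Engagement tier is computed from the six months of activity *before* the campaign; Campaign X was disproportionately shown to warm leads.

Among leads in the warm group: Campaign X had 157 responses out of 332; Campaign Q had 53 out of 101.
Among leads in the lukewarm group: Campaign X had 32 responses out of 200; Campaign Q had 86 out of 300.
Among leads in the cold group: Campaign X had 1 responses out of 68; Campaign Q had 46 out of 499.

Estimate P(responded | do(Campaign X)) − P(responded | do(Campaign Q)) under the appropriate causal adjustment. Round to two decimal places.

-0.09

The stratified and pooled comparisons disagree (Campaign Q wins within each engagement tier; Campaign X wins overall), so the answer turns on the causal role of engagement tier.
Here engagement tier is a common cause — it drives both which campaign a case falls under and the outcome. The crude comparison mixes populations; the stratum-specific rates are the causally relevant ones.
Adjusting over the population distribution of engagement tier: 0.289·(0.473−0.525) + 0.333·(0.160−0.287) + 0.378·(0.015−0.092) = -0.086.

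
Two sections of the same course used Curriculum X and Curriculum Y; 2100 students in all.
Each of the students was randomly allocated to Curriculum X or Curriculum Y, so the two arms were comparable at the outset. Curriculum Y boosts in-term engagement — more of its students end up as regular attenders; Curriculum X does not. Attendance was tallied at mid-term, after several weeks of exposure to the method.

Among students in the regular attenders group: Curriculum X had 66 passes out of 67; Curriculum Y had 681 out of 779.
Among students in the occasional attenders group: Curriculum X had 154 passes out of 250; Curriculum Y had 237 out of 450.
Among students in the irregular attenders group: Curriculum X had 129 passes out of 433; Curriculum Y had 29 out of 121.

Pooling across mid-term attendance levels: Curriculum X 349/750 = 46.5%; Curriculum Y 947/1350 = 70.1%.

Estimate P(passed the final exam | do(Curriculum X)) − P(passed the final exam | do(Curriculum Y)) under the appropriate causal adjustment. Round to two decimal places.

-0.24

Curriculum X is higher inside every mid-term attendance stratum but Curriculum Y is higher in aggregate. Whether to stratify depends on how mid-term attendance relates to the teaching method.
Mid-term attendance is recorded after the teaching method and is itself shifted by it — it sits on the causal path from teaching method to outcome. Conditioning on a mediator would strip out part of the effect we want; the pooled comparison gives the total causal effect.
The causal difference is the pooled difference: 0.465 − 0.701 = -0.236.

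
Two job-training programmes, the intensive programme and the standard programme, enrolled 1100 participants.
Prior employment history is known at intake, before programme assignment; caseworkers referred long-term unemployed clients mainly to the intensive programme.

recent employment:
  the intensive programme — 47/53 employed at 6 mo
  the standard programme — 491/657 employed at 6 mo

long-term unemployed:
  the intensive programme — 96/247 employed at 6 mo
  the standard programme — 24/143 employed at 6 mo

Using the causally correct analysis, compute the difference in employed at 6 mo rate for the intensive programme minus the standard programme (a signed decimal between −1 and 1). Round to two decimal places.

The stratified and pooled comparisons disagree (the intensive programme wins within each prior employment history; the standard programme wins overall), so the answer turns on the causal role of prior employment history.
Since prior employment history is a pre-existing factor (not a product of the programme) and it affects the outcome on its own, it is a confounder. The stratified rates, not the pooled rate, identify the causal effect.
Adjusting over the population distribution of prior employment history: 0.645·(0.887−0.747) + 0.355·(0.389−0.168) = +0.168.

+0.17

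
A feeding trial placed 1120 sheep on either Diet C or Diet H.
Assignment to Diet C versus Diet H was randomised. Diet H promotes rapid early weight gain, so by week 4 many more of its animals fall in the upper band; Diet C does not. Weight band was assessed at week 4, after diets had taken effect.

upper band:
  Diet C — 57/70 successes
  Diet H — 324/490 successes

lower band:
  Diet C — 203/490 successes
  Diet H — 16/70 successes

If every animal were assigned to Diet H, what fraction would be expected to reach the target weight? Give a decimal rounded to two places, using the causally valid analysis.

Within every week-4 weight band level Diet C has the higher rate, yet pooled Diet H does — Simpson's reversal.
Week-4 weight band lies on the pathway diet → week-4 weight band → outcome, so adjusting for it blocks the indirect effect. For the total causal effect of diet, use the unadjusted pooled rates.
So P(outcome | do(Diet H)) is just the pooled rate for Diet H: 340/560 = 0.607.

0.61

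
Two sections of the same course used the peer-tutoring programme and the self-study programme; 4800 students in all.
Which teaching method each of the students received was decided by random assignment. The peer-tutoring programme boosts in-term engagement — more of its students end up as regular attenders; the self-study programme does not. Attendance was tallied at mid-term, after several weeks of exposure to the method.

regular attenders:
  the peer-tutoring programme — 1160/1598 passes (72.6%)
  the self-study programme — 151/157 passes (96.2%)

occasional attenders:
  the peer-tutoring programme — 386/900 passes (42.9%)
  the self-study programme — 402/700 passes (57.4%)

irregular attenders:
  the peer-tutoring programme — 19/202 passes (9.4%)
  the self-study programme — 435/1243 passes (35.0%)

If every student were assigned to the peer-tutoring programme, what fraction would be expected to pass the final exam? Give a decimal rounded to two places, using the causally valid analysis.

0.58

the self-study programme is higher inside every mid-term attendance stratum but the peer-tutoring programme is higher in aggregate. Whether to stratify depends on how mid-term attendance relates to the teaching method.
The distribution of mid-term attendance is itself part of what the teaching method does — it is an intermediate outcome. Holding it fixed would remove that part of the effect; the total effect is the pooled difference.
So P(outcome | do(the peer-tutoring programme)) is just the pooled rate for the peer-tutoring programme: 1565/2700 = 0.580.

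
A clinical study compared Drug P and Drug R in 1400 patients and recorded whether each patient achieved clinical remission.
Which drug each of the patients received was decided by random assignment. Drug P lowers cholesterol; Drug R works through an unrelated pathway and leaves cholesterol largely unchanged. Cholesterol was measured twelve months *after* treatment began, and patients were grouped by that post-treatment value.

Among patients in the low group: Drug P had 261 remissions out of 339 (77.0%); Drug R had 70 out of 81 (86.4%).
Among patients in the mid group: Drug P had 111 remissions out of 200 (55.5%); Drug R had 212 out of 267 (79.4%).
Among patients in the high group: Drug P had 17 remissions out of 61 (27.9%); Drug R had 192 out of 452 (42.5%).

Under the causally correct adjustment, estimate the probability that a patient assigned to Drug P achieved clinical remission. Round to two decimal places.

0.65

Cholesterol lies on the pathway drug → cholesterol → outcome, so adjusting for it blocks the indirect effect. For the total causal effect of drug, use the unadjusted pooled rates.
So P(outcome | do(Drug P)) is just the pooled rate for Drug P: 389/600 = 0.648.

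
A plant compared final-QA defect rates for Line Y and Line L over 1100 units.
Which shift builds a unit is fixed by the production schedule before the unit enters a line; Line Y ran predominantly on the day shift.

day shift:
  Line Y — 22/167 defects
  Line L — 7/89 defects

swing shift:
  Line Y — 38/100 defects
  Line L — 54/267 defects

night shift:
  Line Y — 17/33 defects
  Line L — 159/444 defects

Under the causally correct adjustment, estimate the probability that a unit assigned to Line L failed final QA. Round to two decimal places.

The imbalance in shift arose from how units were allocated, not from anything the line did; and shift independently affects the outcome. The pooled gap is confounded — condition on shift.
Standardising Line L to the population shift mix: 0.233·7/89 + 0.334·54/267 + 0.434·159/444 = 0.241.

0.24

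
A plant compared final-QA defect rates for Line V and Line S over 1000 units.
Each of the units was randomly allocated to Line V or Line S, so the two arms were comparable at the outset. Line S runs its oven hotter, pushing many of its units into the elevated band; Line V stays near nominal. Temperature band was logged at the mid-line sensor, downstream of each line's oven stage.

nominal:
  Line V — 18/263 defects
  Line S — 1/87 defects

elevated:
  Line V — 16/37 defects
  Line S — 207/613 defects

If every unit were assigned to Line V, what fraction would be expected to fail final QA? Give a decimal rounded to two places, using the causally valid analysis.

0.11

Within every in-process temperature band level Line S has the lower rate, yet pooled Line V does — Simpson's reversal.
In-process temperature band lies on the pathway line → in-process temperature band → outcome, so adjusting for it blocks the indirect effect. For the total causal effect of line, use the unadjusted pooled rates.
So P(outcome | do(Line V)) is just the pooled rate for Line V: 34/300 = 0.113.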